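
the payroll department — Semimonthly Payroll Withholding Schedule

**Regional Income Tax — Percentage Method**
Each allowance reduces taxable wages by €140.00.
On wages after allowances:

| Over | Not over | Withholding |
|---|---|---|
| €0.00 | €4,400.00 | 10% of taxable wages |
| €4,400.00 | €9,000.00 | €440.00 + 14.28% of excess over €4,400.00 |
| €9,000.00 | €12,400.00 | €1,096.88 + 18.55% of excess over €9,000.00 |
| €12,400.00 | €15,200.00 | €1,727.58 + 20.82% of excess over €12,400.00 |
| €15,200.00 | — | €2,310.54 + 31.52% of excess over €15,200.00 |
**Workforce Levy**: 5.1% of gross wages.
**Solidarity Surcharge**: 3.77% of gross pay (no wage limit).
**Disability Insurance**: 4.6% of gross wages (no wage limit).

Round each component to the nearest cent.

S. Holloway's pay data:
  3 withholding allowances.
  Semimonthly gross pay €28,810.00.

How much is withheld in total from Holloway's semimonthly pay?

Regional Income Tax: taxable = €28,810.00 − 3×€140.00 = €28,390.00
  €2,310.54 + 31.52% × (€28,390.00 − €15,200.00) = €2,310.54 + 31.52% × €13,190.00 = €6,468.03
Workforce Levy: 5.1% × €28,810.00 = €1,469.31
Solidarity Surcharge: 3.77% × €28,810.00 = €1,086.14
Disability Insurance: 4.6% × €28,810.00 = €1,325.26
Total: €6,468.03 + €1,469.31 + €1,086.14 + €1,325.26 = €10,348.74

€10,348.74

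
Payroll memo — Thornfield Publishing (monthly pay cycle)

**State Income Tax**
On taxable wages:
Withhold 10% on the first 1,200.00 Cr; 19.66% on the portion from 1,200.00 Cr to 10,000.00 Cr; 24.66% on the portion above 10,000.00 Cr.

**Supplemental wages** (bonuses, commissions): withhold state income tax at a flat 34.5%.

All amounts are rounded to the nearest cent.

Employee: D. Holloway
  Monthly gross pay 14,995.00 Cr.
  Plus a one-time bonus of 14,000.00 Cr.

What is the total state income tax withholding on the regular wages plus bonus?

7,911.85 Cr

State Income Tax: taxable = 14,995.00 Cr
  1,850.08 Cr + 24.66% × (14,995.00 Cr − 10,000.00 Cr) = 1,850.08 Cr + 24.66% × 4,995.00 Cr = 3,081.85 Cr
Supplemental (34.5% flat on bonus): 34.5% × 14,000.00 Cr = 4,830.00 Cr
Total state income tax: 3,081.85 Cr + 4,830.00 Cr = 7,911.85 Cr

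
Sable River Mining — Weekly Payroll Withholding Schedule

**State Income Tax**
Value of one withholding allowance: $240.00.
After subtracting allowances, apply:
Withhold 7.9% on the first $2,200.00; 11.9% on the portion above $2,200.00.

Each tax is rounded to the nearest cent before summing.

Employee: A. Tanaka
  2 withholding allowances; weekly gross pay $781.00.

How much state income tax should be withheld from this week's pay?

$23.78

State Income Tax: taxable = $781.00 − 2×$240.00 = $301.00
  7.9% × $301.00 = $23.78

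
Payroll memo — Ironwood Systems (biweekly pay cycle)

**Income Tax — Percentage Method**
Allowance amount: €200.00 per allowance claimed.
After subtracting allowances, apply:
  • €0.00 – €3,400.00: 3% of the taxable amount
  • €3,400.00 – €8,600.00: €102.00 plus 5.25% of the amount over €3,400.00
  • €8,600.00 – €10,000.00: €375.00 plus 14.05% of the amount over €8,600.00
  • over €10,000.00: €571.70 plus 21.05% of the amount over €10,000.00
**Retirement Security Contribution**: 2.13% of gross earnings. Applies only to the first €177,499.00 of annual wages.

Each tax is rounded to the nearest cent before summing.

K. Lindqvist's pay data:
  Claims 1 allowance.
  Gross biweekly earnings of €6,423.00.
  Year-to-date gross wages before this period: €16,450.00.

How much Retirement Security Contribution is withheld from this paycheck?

Retirement Security Contribution: 2.13% × €6,423.00 = €136.81

€136.81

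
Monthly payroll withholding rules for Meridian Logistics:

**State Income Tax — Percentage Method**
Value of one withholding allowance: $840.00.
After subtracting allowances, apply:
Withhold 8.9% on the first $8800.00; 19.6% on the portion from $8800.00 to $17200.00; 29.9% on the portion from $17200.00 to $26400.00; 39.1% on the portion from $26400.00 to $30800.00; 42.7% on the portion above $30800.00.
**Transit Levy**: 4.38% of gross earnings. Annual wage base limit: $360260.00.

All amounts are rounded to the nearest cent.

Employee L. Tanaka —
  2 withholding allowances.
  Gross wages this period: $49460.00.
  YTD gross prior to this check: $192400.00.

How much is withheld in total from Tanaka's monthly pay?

$16317.61

State Income Tax: taxable = $49460.00 − 2×$840.00 = $47780.00
  $6900.80 + 42.7% × ($47780.00 − $30800.00) = $6900.80 + 42.7% × $16980.00 = $14151.26
Transit Levy: 4.38% × $49460.00 = $2166.35
Total: $14151.26 + $2166.35 = $16317.61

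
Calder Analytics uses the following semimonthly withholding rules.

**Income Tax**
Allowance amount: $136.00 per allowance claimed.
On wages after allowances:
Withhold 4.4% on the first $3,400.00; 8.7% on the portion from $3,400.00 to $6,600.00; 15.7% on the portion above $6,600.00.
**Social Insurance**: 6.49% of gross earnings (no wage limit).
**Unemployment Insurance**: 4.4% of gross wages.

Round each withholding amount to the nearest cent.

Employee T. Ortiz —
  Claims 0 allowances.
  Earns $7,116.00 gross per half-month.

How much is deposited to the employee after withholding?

$5,832.06

Income Tax: taxable = $7,116.00
  $428.00 + 15.7% × ($7,116.00 − $6,600.00) = $428.00 + 15.7% × $516.00 = $509.01
Social Insurance: 6.49% × $7,116.00 = $461.83
Unemployment Insurance: 4.4% × $7,116.00 = $313.10
Total withheld: $509.01 + $461.83 + $313.10 = $1,283.94
Net pay: $7,116.00 − $1,283.94 = $5,832.06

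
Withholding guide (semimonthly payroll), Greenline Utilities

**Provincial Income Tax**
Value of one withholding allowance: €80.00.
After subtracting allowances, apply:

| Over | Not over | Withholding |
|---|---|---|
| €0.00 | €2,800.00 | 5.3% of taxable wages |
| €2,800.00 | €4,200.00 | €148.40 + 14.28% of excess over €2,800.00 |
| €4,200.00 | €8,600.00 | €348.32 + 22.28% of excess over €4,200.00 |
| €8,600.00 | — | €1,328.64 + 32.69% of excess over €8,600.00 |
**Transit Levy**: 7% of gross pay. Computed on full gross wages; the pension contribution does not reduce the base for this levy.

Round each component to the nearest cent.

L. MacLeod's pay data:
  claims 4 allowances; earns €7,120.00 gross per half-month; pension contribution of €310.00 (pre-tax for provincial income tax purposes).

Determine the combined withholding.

Provincial Income Tax: taxable = €7,120.00 − €310.00 − 4×€80.00 = €6,490.00
  €348.32 + 22.28% × (€6,490.00 − €4,200.00) = €348.32 + 22.28% × €2,290.00 = €858.53
Transit Levy: 7% × €7,120.00 = €498.40
Total: €858.53 + €498.40 = €1,356.93

€1,356.93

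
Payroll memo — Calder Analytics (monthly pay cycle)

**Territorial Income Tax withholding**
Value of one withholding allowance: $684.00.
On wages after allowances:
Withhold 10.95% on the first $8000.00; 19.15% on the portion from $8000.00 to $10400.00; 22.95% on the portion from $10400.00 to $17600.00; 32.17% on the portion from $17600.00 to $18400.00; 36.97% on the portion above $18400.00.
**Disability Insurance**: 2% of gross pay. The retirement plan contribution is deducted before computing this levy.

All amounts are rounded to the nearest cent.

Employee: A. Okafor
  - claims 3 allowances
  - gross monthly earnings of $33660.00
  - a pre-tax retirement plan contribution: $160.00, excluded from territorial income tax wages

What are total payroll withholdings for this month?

Territorial Income Tax: taxable = $33660.00 − $160.00 − 3×$684.00 = $31448.00
  $3245.36 + 36.97% × ($31448.00 − $18400.00) = $3245.36 + 36.97% × $13048.00 = $8069.21
Disability Insurance: 2% × $33500.00 = $670.00
Total: $8069.21 + $670.00 = $8739.21

$8739.21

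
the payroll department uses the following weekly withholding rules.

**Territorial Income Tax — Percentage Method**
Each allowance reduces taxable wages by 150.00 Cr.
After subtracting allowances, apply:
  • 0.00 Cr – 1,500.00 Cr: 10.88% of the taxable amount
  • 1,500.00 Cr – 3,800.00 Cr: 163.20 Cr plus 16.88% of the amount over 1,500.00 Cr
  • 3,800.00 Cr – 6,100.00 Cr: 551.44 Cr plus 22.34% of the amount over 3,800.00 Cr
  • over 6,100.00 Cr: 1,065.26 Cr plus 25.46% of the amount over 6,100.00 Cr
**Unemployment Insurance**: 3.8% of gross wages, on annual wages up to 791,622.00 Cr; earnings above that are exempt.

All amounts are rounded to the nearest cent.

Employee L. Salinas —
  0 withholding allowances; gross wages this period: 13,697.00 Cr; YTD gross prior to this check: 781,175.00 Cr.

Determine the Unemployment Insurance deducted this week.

Unemployment Insurance: cap 791,622.00 Cr − YTD 781,175.00 Cr = 10,447.00 Cr subject; 3.8% × 10,447.00 Cr = 396.99 Cr

396.99 Cr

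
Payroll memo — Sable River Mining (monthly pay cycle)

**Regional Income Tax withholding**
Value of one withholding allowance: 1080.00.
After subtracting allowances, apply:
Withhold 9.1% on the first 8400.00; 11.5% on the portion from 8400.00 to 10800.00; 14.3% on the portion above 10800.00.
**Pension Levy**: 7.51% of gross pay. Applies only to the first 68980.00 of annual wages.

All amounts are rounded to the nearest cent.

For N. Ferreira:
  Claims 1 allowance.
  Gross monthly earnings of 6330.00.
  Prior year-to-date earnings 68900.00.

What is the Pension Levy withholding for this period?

6.01

Pension Levy: cap 68980.00 − YTD 68900.00 = 80.00 subject; 7.51% × 80.00 = 6.01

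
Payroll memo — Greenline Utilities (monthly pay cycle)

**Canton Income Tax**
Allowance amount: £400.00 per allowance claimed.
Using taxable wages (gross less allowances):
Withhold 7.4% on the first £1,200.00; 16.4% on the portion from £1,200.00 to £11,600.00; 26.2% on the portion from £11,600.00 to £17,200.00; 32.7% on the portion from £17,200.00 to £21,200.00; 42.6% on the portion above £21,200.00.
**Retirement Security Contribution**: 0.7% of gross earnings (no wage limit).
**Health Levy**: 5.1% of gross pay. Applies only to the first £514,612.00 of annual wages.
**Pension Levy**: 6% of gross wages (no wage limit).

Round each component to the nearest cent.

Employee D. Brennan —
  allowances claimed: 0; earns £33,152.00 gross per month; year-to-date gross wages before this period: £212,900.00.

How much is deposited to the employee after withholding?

£19,578.92

Canton Income Tax: taxable = £33,152.00
  £4,569.60 + 42.6% × (£33,152.00 − £21,200.00) = £4,569.60 + 42.6% × £11,952.00 = £9,661.15
Retirement Security Contribution: 0.7% × £33,152.00 = £232.06
Health Levy: 5.1% × £33,152.00 = £1,690.75
Pension Levy: 6% × £33,152.00 = £1,989.12
Total withheld: £9,661.15 + £232.06 + £1,690.75 + £1,989.12 = £13,573.08
Net pay: £33,152.00 − £13,573.08 = £19,578.92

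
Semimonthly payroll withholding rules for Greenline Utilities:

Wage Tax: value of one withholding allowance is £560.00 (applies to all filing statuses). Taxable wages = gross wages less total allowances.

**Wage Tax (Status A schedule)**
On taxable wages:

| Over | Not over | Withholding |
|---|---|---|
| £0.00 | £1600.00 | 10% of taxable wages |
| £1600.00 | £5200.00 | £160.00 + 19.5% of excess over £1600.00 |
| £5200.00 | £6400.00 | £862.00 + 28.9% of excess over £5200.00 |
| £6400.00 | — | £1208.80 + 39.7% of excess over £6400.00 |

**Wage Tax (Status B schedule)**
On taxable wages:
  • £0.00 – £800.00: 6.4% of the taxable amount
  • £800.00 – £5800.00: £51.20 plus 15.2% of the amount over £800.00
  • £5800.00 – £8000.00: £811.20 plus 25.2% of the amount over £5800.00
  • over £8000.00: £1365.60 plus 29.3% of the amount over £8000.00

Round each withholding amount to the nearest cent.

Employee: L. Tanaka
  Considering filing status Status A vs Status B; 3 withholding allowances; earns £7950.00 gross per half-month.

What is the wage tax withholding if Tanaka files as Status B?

£929.64

Wage Tax (Status B): taxable = £7950.00 − 3×£560.00 = £6270.00
  £811.20 + 25.2% × (£6270.00 − £5800.00) = £811.20 + 25.2% × £470.00 = £929.64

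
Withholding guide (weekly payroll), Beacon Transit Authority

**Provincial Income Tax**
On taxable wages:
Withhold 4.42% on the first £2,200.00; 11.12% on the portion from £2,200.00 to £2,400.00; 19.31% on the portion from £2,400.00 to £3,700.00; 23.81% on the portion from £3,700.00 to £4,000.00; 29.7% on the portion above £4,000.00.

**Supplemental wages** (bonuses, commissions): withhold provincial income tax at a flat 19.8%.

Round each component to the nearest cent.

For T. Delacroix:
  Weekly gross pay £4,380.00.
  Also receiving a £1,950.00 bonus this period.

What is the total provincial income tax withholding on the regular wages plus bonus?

£940.90

Provincial Income Tax: taxable = £4,380.00
  £441.94 + 29.7% × (£4,380.00 − £4,000.00) = £441.94 + 29.7% × £380.00 = £554.80
Supplemental (19.8% flat on bonus): 19.8% × £1,950.00 = £386.10
Total provincial income tax: £554.80 + £386.10 = £940.90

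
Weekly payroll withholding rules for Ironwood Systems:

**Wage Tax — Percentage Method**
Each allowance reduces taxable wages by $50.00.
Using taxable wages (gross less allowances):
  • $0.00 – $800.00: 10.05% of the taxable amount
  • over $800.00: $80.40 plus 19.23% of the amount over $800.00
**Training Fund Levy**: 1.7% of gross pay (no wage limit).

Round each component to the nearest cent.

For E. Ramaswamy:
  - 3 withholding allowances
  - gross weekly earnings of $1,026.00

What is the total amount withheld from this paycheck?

Wage Tax: taxable = $1,026.00 − 3×$50.00 = $876.00
  $80.40 + 19.23% × ($876.00 − $800.00) = $80.40 + 19.23% × $76.00 = $95.01
Training Fund Levy: 1.7% × $1,026.00 = $17.44
Total: $95.01 + $17.44 = $112.45

$112.45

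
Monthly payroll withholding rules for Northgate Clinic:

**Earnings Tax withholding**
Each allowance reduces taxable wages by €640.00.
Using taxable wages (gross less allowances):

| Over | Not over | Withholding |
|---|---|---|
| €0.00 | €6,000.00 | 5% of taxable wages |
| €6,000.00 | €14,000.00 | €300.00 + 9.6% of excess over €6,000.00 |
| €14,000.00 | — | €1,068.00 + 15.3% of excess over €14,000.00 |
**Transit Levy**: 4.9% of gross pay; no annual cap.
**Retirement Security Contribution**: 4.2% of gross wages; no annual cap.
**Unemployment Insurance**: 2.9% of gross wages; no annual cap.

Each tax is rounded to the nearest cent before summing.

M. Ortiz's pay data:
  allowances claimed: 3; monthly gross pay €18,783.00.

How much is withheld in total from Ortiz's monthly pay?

Earnings Tax: taxable = €18,783.00 − 3×€640.00 = €16,863.00
  €1,068.00 + 15.3% × (€16,863.00 − €14,000.00) = €1,068.00 + 15.3% × €2,863.00 = €1,506.04
Transit Levy: 4.9% × €18,783.00 = €920.37
Retirement Security Contribution: 4.2% × €18,783.00 = €788.89
Unemployment Insurance: 2.9% × €18,783.00 = €544.71
Total: €1,506.04 + €920.37 + €788.89 + €544.71 = €3,760.01

€3,760.01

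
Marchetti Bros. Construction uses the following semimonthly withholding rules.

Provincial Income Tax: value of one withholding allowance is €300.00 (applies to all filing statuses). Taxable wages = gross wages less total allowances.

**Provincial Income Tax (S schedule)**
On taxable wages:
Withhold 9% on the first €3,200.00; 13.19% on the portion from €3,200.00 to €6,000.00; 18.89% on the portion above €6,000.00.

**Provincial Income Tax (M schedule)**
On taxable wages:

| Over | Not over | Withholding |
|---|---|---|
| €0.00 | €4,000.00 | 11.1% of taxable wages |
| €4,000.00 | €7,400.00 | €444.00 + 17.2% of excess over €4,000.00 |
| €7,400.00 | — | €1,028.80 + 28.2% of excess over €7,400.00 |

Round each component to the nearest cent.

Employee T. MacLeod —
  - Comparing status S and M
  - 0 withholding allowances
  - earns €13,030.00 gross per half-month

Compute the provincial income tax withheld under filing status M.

€2,616.46

Provincial Income Tax (M): taxable = €13,030.00
  €1,028.80 + 28.2% × (€13,030.00 − €7,400.00) = €1,028.80 + 28.2% × €5,630.00 = €2,616.46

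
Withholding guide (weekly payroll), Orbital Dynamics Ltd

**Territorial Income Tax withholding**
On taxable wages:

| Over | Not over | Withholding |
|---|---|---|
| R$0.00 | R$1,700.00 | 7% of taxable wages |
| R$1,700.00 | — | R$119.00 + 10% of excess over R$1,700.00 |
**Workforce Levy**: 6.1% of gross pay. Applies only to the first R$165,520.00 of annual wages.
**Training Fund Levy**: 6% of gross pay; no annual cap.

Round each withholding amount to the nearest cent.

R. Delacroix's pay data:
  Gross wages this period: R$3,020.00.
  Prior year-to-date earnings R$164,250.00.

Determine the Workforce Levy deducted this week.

Workforce Levy: cap R$165,520.00 − YTD R$164,250.00 = R$1,270.00 subject; 6.1% × R$1,270.00 = R$77.47

R$77.47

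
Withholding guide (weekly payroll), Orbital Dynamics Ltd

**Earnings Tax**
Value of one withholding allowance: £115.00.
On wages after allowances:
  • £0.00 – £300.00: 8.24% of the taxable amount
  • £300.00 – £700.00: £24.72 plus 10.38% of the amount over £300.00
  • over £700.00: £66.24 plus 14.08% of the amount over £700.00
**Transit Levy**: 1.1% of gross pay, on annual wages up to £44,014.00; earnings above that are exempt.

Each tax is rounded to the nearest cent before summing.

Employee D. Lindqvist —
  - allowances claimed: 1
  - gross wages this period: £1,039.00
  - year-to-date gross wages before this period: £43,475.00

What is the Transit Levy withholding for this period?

£5.93

Transit Levy: cap £44,014.00 − YTD £43,475.00 = £539.00 subject; 1.1% × £539.00 = £5.93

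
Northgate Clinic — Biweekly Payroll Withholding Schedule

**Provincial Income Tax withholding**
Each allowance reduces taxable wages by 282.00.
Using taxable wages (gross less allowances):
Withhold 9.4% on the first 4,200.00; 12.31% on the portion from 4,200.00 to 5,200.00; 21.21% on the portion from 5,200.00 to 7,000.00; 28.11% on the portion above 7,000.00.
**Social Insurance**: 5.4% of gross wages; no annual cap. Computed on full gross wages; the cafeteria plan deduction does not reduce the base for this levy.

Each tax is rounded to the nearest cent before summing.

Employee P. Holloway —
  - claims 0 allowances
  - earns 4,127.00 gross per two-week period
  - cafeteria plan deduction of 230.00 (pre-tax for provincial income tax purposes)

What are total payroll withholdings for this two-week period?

589.18

Provincial Income Tax: taxable = 4,127.00 − 230.00 = 3,897.00
  9.4% × 3,897.00 = 366.32
Social Insurance: 5.4% × 4,127.00 = 222.86
Total: 366.32 + 222.86 = 589.18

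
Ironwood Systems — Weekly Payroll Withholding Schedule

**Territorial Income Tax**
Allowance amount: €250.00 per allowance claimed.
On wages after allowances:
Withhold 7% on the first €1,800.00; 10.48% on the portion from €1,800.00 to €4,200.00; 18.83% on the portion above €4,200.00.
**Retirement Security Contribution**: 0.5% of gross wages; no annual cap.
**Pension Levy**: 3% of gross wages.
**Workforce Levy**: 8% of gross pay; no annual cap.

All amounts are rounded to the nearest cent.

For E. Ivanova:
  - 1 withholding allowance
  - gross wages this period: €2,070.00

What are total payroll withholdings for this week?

€366.15

Territorial Income Tax: taxable = €2,070.00 − 1×€250.00 = €1,820.00
  €126.00 + 10.48% × (€1,820.00 − €1,800.00) = €126.00 + 10.48% × €20.00 = €128.10
Retirement Security Contribution: 0.5% × €2,070.00 = €10.35
Pension Levy: 3% × €2,070.00 = €62.10
Workforce Levy: 8% × €2,070.00 = €165.60
Total: €128.10 + €10.35 + €62.10 + €165.60 = €366.15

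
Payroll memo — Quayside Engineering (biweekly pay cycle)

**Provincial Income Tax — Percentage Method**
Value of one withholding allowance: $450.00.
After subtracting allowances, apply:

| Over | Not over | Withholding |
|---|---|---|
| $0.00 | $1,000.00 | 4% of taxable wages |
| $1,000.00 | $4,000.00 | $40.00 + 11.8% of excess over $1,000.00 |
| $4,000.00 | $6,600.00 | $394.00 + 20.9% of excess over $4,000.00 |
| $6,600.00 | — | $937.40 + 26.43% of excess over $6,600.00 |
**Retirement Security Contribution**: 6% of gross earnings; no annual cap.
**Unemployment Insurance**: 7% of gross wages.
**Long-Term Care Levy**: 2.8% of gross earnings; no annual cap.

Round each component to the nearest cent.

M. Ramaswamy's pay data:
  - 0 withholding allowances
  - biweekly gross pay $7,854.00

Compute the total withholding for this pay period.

Provincial Income Tax: taxable = $7,854.00
  $937.40 + 26.43% × ($7,854.00 − $6,600.00) = $937.40 + 26.43% × $1,254.00 = $1,268.83
Retirement Security Contribution: 6% × $7,854.00 = $471.24
Unemployment Insurance: 7% × $7,854.00 = $549.78
Long-Term Care Levy: 2.8% × $7,854.00 = $219.91
Total: $1,268.83 + $471.24 + $549.78 + $219.91 = $2,509.76

$2,509.76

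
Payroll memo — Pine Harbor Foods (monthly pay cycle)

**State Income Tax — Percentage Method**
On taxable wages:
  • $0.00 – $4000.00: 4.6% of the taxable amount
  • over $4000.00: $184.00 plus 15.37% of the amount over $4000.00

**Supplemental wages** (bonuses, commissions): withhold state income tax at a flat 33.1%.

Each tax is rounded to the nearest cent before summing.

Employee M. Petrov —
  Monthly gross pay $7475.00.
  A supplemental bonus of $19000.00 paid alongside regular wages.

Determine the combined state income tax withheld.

$7007.11

State Income Tax: taxable = $7475.00
  $184.00 + 15.37% × ($7475.00 − $4000.00) = $184.00 + 15.37% × $3475.00 = $718.11
Supplemental (33.1% flat on bonus): 33.1% × $19000.00 = $6289.00
Total state income tax: $718.11 + $6289.00 = $7007.11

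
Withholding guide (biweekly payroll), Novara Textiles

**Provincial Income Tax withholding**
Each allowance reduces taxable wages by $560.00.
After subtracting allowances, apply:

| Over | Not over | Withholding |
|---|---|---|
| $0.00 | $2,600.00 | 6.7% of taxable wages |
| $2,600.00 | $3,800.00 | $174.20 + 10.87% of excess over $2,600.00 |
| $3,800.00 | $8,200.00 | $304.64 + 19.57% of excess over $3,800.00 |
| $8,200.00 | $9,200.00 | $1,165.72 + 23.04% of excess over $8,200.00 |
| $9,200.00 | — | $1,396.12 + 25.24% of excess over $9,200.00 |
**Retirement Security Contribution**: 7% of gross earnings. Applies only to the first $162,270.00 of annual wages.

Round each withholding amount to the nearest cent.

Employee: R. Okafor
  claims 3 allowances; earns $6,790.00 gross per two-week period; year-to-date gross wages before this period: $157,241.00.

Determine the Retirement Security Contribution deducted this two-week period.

$352.03

Retirement Security Contribution: cap $162,270.00 − YTD $157,241.00 = $5,029.00 subject; 7% × $5,029.00 = $352.03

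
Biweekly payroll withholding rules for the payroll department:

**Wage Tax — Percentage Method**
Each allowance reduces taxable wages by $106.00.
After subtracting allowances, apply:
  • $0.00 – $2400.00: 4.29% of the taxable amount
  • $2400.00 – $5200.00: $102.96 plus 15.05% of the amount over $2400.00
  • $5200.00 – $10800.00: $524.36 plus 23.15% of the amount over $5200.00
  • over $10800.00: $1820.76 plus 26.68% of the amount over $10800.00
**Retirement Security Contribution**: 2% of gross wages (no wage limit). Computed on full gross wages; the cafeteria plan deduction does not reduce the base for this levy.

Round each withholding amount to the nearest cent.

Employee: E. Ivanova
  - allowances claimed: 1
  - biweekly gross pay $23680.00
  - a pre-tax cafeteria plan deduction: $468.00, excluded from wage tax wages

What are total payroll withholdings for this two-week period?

$5577.60

Wage Tax: taxable = $23680.00 − $468.00 − 1×$106.00 = $23106.00
  $1820.76 + 26.68% × ($23106.00 − $10800.00) = $1820.76 + 26.68% × $12306.00 = $5104.00
Retirement Security Contribution: 2% × $23680.00 = $473.60
Total: $5104.00 + $473.60 = $5577.60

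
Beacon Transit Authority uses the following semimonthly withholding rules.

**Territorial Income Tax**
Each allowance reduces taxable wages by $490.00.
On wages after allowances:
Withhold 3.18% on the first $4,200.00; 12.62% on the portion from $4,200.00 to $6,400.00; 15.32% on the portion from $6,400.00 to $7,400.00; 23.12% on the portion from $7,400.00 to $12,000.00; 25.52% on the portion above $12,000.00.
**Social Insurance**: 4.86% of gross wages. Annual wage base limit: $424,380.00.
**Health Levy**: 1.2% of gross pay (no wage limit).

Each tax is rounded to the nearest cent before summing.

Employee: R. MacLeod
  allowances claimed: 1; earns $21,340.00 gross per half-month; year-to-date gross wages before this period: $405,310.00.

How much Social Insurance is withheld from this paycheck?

$926.80

Social Insurance: cap $424,380.00 − YTD $405,310.00 = $19,070.00 subject; 4.86% × $19,070.00 = $926.80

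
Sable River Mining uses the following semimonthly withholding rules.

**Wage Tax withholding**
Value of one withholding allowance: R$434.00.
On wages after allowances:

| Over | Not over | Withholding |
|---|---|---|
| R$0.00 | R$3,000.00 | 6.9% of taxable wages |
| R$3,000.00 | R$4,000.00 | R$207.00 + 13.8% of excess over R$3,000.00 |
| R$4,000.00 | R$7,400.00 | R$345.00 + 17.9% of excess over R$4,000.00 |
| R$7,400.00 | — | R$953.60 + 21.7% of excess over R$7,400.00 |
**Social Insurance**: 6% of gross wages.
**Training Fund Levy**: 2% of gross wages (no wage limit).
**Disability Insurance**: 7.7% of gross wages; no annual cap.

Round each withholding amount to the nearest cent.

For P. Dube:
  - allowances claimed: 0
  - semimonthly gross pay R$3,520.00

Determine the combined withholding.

Wage Tax: taxable = R$3,520.00
  R$207.00 + 13.8% × (R$3,520.00 − R$3,000.00) = R$207.00 + 13.8% × R$520.00 = R$278.76
Social Insurance: 6% × R$3,520.00 = R$211.20
Training Fund Levy: 2% × R$3,520.00 = R$70.40
Disability Insurance: 7.7% × R$3,520.00 = R$271.04
Total: R$278.76 + R$211.20 + R$70.40 + R$271.04 = R$831.40

R$831.40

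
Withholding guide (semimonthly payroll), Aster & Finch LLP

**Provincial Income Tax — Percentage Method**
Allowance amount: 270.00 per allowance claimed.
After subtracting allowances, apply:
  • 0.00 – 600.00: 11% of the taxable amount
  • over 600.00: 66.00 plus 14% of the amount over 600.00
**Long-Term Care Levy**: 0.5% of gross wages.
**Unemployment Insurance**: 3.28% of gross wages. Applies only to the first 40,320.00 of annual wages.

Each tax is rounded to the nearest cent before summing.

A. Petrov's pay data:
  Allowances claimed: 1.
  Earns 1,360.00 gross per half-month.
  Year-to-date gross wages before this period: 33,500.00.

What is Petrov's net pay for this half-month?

Provincial Income Tax: taxable = 1,360.00 − 1×270.00 = 1,090.00
  66.00 + 14% × (1,090.00 − 600.00) = 66.00 + 14% × 490.00 = 134.60
Long-Term Care Levy: 0.5% × 1,360.00 = 6.80
Unemployment Insurance: 3.28% × 1,360.00 = 44.61
Total withheld: 134.60 + 6.80 + 44.61 = 186.01
Net pay: 1,360.00 − 186.01 = 1,173.99

1,173.99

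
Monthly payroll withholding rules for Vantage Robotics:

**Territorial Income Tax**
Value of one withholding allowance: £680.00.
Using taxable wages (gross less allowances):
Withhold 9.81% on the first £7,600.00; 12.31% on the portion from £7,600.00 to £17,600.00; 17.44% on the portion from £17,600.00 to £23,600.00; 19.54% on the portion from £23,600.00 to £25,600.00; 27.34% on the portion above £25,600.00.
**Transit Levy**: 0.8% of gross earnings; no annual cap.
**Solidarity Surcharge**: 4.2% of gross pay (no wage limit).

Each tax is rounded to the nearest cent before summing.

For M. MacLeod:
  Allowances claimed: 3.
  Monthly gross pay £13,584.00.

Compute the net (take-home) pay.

Territorial Income Tax: taxable = £13,584.00 − 3×£680.00 = £11,544.00
  £745.56 + 12.31% × (£11,544.00 − £7,600.00) = £745.56 + 12.31% × £3,944.00 = £1,231.07
Transit Levy: 0.8% × £13,584.00 = £108.67
Solidarity Surcharge: 4.2% × £13,584.00 = £570.53
Total withheld: £1,231.07 + £108.67 + £570.53 = £1,910.27
Net pay: £13,584.00 − £1,910.27 = £11,673.73

£11,673.73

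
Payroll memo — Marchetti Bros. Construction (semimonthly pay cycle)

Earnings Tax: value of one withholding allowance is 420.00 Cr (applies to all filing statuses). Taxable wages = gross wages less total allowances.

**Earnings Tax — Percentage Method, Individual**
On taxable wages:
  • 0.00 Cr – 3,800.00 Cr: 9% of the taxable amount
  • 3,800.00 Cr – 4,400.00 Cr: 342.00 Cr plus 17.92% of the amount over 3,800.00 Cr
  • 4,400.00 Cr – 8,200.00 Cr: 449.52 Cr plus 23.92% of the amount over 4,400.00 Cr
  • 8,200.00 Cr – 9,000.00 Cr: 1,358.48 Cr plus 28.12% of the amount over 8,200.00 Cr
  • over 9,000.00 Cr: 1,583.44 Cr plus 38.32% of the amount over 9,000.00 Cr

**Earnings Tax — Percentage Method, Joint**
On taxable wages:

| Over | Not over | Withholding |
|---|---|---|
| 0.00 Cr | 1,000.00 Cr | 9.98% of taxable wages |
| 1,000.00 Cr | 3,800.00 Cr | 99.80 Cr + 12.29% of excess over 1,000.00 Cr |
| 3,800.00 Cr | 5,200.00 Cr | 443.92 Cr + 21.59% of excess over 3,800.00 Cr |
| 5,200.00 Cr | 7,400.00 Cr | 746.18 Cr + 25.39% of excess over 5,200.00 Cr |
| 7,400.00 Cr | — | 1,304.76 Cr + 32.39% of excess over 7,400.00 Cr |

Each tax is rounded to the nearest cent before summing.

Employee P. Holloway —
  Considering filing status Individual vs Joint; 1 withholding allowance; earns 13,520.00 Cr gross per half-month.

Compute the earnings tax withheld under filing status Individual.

3,154.56 Cr

Earnings Tax (Individual): taxable = 13,520.00 Cr − 1×420.00 Cr = 13,100.00 Cr
  1,583.44 Cr + 38.32% × (13,100.00 Cr − 9,000.00 Cr) = 1,583.44 Cr + 38.32% × 4,100.00 Cr = 3,154.56 Cr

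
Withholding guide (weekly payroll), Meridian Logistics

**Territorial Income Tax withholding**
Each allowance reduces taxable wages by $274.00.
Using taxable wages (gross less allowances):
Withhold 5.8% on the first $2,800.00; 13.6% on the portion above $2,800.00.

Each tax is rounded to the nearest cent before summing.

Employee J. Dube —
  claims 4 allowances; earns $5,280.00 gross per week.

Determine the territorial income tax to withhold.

Territorial Income Tax: taxable = $5,280.00 − 4×$274.00 = $4,184.00
  $162.40 + 13.6% × ($4,184.00 − $2,800.00) = $162.40 + 13.6% × $1,384.00 = $350.62

$350.62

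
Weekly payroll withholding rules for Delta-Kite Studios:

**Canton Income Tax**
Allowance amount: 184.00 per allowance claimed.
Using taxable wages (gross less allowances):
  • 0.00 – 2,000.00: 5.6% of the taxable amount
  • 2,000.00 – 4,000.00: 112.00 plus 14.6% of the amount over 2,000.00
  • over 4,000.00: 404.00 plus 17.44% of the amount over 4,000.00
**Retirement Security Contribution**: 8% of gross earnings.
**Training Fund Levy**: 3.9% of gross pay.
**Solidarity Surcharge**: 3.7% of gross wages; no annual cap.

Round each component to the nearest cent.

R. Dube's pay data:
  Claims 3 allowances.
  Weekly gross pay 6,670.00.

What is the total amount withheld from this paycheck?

1,813.90

Canton Income Tax: taxable = 6,670.00 − 3×184.00 = 6,118.00
  404.00 + 17.44% × (6,118.00 − 4,000.00) = 404.00 + 17.44% × 2,118.00 = 773.38
Retirement Security Contribution: 8% × 6,670.00 = 533.60
Training Fund Levy: 3.9% × 6,670.00 = 260.13
Solidarity Surcharge: 3.7% × 6,670.00 = 246.79
Total: 773.38 + 533.60 + 260.13 + 246.79 = 1,813.90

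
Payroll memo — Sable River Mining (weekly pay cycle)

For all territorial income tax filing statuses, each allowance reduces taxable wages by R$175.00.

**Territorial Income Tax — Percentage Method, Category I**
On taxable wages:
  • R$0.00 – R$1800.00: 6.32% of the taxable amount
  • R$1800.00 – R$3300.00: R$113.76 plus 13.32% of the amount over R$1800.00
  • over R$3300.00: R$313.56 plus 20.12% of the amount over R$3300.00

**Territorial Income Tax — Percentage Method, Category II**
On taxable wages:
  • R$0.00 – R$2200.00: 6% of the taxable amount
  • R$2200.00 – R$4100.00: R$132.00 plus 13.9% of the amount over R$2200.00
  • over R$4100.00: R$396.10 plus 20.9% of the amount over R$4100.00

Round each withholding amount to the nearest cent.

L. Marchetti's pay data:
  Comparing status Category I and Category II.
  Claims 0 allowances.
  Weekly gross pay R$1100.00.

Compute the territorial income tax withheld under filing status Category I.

R$69.52

Territorial Income Tax (Category I): taxable = R$1100.00
  6.32% × R$1100.00 = R$69.52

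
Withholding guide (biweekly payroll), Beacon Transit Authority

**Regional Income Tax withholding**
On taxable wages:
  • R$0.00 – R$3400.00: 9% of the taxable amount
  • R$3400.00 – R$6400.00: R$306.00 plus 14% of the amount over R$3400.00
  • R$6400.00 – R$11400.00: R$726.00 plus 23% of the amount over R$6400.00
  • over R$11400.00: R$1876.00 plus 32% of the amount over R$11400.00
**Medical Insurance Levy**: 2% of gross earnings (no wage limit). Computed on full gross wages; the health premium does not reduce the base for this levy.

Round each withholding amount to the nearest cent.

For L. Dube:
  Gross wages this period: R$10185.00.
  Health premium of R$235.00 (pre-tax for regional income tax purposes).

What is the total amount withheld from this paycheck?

R$1746.20

Regional Income Tax: taxable = R$10185.00 − R$235.00 = R$9950.00
  R$726.00 + 23% × (R$9950.00 − R$6400.00) = R$726.00 + 23% × R$3550.00 = R$1542.50
Medical Insurance Levy: 2% × R$10185.00 = R$203.70
Total: R$1542.50 + R$203.70 = R$1746.20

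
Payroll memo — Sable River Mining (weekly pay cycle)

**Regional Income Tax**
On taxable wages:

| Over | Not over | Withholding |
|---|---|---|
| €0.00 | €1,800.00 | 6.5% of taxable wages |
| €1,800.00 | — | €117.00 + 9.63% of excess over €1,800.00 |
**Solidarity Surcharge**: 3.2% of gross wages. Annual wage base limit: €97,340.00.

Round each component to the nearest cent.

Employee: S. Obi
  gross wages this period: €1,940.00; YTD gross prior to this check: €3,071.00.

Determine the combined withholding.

€192.56

Regional Income Tax: taxable = €1,940.00
  €117.00 + 9.63% × (€1,940.00 − €1,800.00) = €117.00 + 9.63% × €140.00 = €130.48
Solidarity Surcharge: 3.2% × €1,940.00 = €62.08
Total: €130.48 + €62.08 = €192.56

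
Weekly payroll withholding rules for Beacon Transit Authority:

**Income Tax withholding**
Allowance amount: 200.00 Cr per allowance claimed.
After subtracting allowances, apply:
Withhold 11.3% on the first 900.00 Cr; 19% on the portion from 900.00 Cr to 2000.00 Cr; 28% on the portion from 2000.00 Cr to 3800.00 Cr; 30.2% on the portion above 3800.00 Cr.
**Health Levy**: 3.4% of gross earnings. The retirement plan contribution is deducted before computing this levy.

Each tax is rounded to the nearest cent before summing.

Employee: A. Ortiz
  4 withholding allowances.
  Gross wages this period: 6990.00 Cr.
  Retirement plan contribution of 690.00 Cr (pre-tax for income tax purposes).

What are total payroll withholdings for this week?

1542.30 Cr

Income Tax: taxable = 6990.00 Cr − 690.00 Cr − 4×200.00 Cr = 5500.00 Cr
  814.70 Cr + 30.2% × (5500.00 Cr − 3800.00 Cr) = 814.70 Cr + 30.2% × 1700.00 Cr = 1328.10 Cr
Health Levy: 3.4% × 6300.00 Cr = 214.20 Cr
Total: 1328.10 Cr + 214.20 Cr = 1542.30 Cr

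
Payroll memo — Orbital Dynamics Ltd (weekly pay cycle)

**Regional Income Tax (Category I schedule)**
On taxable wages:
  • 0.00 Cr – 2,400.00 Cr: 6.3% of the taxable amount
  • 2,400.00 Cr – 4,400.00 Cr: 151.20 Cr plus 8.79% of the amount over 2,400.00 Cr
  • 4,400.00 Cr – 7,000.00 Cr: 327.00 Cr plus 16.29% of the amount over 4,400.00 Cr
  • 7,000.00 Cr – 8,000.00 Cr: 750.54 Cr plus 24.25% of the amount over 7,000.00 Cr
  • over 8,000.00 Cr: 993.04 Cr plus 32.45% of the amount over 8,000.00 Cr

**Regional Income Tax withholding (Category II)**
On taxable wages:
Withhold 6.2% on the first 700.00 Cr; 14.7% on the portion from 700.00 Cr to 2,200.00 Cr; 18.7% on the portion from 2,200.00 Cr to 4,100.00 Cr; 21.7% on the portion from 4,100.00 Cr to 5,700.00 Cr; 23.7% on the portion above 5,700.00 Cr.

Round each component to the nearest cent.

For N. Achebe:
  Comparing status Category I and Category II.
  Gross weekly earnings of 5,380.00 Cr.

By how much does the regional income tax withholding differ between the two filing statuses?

Regional Income Tax (Category I): taxable = 5,380.00 Cr
  327.00 Cr + 16.29% × (5,380.00 Cr − 4,400.00 Cr) = 327.00 Cr + 16.29% × 980.00 Cr = 486.64 Cr
Regional Income Tax (Category II): taxable = 5,380.00 Cr
  619.20 Cr + 21.7% × (5,380.00 Cr − 4,100.00 Cr) = 619.20 Cr + 21.7% × 1,280.00 Cr = 896.96 Cr
Difference: |486.64 Cr − 896.96 Cr| = 410.32 Cr (higher under Category II)

410.32 Cr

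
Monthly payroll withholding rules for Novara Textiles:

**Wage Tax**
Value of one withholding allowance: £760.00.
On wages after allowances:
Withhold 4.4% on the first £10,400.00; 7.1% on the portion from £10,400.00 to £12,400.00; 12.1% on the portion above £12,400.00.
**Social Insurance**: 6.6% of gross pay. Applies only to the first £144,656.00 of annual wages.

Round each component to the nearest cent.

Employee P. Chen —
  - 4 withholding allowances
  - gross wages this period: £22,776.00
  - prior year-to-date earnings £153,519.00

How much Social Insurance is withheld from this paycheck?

Social Insurance: YTD £153,519.00 ≥ cap £144,656.00 → £0.00

£0.00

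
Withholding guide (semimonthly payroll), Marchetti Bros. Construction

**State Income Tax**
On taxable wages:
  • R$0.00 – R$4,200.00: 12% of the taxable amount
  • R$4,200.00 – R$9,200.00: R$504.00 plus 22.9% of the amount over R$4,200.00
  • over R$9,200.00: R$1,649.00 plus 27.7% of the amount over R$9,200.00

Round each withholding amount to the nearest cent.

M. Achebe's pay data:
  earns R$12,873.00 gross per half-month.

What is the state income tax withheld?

State Income Tax: taxable = R$12,873.00
  R$1,649.00 + 27.7% × (R$12,873.00 − R$9,200.00) = R$1,649.00 + 27.7% × R$3,673.00 = R$2,666.42

R$2,666.42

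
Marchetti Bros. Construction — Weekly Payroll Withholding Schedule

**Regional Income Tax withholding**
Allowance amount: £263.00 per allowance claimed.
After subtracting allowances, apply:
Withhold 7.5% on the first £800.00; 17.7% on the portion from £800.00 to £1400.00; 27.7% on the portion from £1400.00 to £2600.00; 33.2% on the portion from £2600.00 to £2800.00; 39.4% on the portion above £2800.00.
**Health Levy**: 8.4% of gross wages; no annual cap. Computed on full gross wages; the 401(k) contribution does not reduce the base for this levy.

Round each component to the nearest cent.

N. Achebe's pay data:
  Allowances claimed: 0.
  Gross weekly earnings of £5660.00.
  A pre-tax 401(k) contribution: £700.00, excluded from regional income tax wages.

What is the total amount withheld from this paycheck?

£1891.48

Regional Income Tax: taxable = £5660.00 − £700.00 = £4960.00
  £565.00 + 39.4% × (£4960.00 − £2800.00) = £565.00 + 39.4% × £2160.00 = £1416.04
Health Levy: 8.4% × £5660.00 = £475.44
Total: £1416.04 + £475.44 = £1891.48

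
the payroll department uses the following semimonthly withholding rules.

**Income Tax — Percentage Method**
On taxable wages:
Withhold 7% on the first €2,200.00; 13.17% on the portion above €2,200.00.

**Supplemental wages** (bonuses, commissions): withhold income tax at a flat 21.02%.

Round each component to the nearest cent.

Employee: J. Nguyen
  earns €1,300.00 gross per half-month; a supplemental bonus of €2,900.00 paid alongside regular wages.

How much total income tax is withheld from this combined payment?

Income Tax: taxable = €1,300.00
  7% × €1,300.00 = €91.00
Supplemental (21.02% flat on bonus): 21.02% × €2,900.00 = €609.58
Total income tax: €91.00 + €609.58 = €700.58

€700.58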